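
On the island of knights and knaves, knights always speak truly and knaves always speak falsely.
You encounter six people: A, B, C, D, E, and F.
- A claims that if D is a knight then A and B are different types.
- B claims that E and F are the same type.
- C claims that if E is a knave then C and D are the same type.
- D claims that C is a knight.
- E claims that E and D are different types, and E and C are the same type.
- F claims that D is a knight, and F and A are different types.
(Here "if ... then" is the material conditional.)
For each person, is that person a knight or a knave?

A is a knave, B is a knave, C is a knight, D is a knight, E is a knave, and F is a knight.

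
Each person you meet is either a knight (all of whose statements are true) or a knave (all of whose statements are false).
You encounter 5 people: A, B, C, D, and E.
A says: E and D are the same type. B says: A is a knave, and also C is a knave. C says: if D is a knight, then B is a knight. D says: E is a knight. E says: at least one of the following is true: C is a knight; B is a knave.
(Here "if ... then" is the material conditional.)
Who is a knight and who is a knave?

A is a knight, B is a knave, C is a knave, D is a knight, and E is a knight.

Suppose A is a knave. Then A's statement "E and D are the same type" would have to be false. Checking the 16 ways to assign the others, none is consistent with every speaker.
(For instance, with B=knave, C=knave, D=knight, E=knight, A's claim "E and D are the same type" comes out true where it would need to be false.)
So A must be a knight, making "E and D are the same type" true. Taking A=knight, B=knave, C=knave, D=knight, E=knight, each remaining statement checks out:
  B (knave): "A is a knave, and also C is a knave" — false. ✓
  C (knave): "if D is a knight, then B is a knight" — false. ✓
  D (knight): "E is a knight" — true. ✓
  E (knight): "at least one of the following is true: C is a knight; B is a knave" — true. ✓
This is the unique consistent assignment.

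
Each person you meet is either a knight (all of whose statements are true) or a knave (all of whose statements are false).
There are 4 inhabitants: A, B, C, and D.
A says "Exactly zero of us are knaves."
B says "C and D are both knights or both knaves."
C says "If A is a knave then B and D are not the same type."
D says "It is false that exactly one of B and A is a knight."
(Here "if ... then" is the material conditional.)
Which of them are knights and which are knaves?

Since A is a knight, "exactly zero of us are knaves" needs to be true, which holds.
B is a knight, and the claim "C and D are both knights or both knaves" is indeed true.
C is a knight, and the claim "if A is a knave then B and D are not the same type" is indeed true.
D is a knight, and the claim "it is false that exactly one of B and A is a knight" is indeed true.

A is a knight, B is a knight, C is a knight, and D is a knight.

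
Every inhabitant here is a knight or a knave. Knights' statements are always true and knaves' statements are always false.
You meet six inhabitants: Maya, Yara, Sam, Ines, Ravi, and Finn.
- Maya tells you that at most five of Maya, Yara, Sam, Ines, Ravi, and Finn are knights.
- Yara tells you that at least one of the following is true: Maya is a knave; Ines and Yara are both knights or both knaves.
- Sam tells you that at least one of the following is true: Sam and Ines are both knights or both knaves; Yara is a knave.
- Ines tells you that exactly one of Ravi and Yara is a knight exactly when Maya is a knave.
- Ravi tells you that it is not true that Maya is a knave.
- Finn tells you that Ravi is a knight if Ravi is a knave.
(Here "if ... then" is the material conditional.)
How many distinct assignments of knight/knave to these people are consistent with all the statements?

Consistent assignments:
  Maya=knight, Yara=knight, Sam=knave, Ines=knight, Ravi=knight, Finn=knight

1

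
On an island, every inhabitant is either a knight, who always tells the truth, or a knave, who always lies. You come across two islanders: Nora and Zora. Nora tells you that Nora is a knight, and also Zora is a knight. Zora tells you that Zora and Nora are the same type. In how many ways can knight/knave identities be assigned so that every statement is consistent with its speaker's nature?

Consistent assignments:
  Nora=knight, Zora=knight

1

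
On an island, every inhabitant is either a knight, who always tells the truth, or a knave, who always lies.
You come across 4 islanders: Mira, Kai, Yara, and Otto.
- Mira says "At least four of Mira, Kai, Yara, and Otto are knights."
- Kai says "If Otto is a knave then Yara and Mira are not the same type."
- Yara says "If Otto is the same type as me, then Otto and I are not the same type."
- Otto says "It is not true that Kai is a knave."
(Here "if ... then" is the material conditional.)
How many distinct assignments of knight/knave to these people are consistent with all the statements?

Consistent assignments:
  Mira=knave, Kai=knave, Yara=knave, Otto=knave

1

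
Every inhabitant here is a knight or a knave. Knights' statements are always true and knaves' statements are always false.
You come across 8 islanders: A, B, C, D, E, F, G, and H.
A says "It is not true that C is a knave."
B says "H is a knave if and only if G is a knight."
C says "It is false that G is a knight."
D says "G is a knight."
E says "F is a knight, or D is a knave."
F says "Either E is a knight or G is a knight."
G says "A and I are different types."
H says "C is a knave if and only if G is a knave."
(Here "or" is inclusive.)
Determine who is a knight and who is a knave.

A is a knave, so "it is not true that C is a knave" must be False — and it is.
Since B is a knight, "H is a knave if and only if G is a knight" needs to be True, which holds.
As a knave, C's statement "it is false that G is a knight" should be False; it is.
As a knight, D's statement "G is a knight" should be True; it is.
E is a knight; "F is a knight, or D is a knave" is True, as required.
F is a knight; "either E is a knight or G is a knight" is True, as required.
Since G is a knight, "A and I are different types" needs to be True, which holds.
H is a knave, so "C is a knave if and only if G is a knave" must be False — and it is.

Knights: B, D, E, F, and G. Knaves: A, C, and H.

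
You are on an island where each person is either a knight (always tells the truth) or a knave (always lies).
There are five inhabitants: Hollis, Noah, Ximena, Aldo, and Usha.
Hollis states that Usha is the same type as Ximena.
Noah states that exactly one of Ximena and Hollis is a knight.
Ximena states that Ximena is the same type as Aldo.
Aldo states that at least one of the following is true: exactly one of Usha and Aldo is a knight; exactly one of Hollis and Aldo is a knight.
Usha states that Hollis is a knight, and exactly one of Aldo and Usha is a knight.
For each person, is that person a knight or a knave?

Knights: Noah, Ximena, and Aldo. Knaves: Hollis and Usha.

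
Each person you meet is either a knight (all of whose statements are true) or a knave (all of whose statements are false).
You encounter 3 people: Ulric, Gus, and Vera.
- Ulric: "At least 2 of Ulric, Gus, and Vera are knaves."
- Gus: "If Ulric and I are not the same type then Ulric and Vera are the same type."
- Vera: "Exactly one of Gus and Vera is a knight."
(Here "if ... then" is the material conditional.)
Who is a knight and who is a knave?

Ulric is a knight, Gus is a knave, and Vera is a knave.

Ulric is a knight, so "at least 2 of Ulric, Gus, and Vera are knaves" must be true — and it is.
Since Gus is a knave, "if Ulric and I are not the same type then Ulric and Vera are the same type" needs to be False, which holds.
Vera (knave): "exactly one of Gus and Vera is a knight" — False. ✓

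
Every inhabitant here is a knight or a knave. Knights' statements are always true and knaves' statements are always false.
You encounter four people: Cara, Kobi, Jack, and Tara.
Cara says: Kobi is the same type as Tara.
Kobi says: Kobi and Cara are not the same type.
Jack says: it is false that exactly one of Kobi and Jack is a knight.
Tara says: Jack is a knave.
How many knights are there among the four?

The unique consistent assignment is Cara=knave, Kobi=knight, Jack=knight, Tara=knave.
That has 2 knights.

2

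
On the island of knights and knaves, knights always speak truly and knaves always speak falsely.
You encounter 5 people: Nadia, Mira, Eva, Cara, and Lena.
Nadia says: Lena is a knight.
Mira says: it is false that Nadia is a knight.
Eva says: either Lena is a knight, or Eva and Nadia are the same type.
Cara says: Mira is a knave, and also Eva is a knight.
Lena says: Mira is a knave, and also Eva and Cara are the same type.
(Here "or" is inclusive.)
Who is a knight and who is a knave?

Knights: Nadia, Eva, Cara, and Lena. Knaves: Mira.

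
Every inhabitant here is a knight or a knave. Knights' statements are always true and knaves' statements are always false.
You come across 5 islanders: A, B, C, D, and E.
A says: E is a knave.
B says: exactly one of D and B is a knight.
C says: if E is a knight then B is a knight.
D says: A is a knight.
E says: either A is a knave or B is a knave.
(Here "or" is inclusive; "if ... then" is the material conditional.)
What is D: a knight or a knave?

D is a knave.

Consistent assignments: {A=knave, B=knight, C=knight, D=knave, E=knight}; {A=knave, B=knave, C=knave, D=knave, E=knight}
In every consistent assignment, D is a knave.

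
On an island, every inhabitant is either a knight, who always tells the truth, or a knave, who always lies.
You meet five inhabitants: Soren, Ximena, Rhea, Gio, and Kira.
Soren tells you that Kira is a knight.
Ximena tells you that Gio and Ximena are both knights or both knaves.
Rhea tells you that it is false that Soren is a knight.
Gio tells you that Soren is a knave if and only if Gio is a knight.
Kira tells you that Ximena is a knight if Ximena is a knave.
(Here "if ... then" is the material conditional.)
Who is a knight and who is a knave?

Soren is a knave, Ximena is a knave, Rhea is a knight, Gio is a knight, and Kira is a knave.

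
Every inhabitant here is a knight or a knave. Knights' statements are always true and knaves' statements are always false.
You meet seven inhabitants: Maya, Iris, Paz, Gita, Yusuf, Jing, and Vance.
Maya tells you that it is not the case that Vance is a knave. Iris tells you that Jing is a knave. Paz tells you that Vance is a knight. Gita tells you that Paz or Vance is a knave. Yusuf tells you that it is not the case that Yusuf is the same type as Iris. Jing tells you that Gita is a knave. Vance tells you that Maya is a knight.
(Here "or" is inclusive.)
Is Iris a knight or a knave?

Iris is a knave.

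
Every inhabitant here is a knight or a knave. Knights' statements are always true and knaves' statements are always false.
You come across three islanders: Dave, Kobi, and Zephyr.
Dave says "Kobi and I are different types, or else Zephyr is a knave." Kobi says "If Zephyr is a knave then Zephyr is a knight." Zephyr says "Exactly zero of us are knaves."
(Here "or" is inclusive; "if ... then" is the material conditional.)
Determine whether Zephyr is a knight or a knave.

Consistent assignments: {Dave=knight, Kobi=knave, Zephyr=knave}
In every consistent assignment, Zephyr is a knave.

Zephyr is a knave.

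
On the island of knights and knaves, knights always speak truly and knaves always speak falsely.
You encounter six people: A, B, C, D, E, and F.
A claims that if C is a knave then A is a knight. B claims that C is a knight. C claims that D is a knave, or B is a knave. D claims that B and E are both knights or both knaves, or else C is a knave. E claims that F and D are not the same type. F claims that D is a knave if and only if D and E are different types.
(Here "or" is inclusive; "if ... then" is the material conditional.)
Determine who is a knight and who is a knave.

A (knight): "if C is a knave then A is a knight" — true. ✓
B is a knight; "C is a knight" is true, as required.
C (knight): "D is a knave, or B is a knave" — true. ✓
Since D is a knave, "B and E are both knights or both knaves, or else C is a knave" needs to be False, which holds.
E (knave): "F and D are not the same type" — False. ✓
F is a knave; "D is a knave if and only if D and E are different types" is False, as required.

Knights: A, B, and C. Knaves: D, E, and F.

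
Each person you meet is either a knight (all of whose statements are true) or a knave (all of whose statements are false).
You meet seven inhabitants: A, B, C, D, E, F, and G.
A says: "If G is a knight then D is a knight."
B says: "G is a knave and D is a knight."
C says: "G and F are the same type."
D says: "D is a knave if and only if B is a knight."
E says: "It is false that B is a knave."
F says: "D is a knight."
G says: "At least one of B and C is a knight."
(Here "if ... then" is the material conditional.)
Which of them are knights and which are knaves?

Knights: A, C, D, F, and G. Knaves: B and E.

A is a knight, so "if G is a knight then D is a knight" must be true — and it is.
B is a knave; "G is a knave and D is a knight" is False, as required.
C (knight): "G and F are the same type" — true. ✓
As a knight, D's statement "D is a knave if and only if B is a knight" should be true; it is.
Since E is a knave, "it is false that B is a knave" needs to be False, which holds.
F (knight): "D is a knight" — true. ✓
G (knight): "at least one of B and C is a knight" — true. ✓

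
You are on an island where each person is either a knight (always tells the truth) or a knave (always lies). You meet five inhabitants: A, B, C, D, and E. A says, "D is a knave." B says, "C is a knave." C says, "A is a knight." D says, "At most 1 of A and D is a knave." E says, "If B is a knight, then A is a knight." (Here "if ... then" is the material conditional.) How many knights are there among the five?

2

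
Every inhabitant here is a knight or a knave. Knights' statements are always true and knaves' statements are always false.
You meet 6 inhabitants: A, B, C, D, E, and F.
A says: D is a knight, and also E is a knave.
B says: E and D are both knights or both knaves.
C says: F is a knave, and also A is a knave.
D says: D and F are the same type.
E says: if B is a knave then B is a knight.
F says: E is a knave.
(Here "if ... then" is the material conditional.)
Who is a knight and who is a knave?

A (knight): "D is a knight, and also E is a knave" — True. ✓
B is a knave; "E and D are both knights or both knaves" is false, as required.
As a knave, C's statement "F is a knave, and also A is a knave" should be false; it is.
D is a knight; "D and F are the same type" is True, as required.
Since E is a knave, "if B is a knave then B is a knight" needs to be false, which holds.
Since F is a knight, "E is a knave" needs to be True, which holds.

A is a knight, B is a knave, C is a knave, D is a knight, E is a knave, and F is a knight.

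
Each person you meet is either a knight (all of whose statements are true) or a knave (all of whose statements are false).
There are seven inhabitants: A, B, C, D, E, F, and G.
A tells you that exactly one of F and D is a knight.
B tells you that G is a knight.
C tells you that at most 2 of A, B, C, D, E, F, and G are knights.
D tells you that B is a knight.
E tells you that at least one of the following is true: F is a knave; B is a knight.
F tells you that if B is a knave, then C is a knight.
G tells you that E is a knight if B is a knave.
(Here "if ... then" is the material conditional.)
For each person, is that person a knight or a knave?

A is a knave, B is a knight, C is a knave, D is a knight, E is a knight, F is a knight, and G is a knight.

As a knave, A's statement "exactly one of F and D is a knight" should be false; it is.
Since B is a knight, "G is a knight" needs to be true, which holds.
C (knave): "at most 2 of A, B, C, D, E, F, and G are knights" — false. ✓
D is a knight; "B is a knight" is true, as required.
E is a knight, so "at least one of the following is true: F is a knave; B is a knight" must be true — and it is.
F (knight): "if B is a knave, then C is a knight" — true. ✓
G is a knight, and the claim "E is a knight if B is a knave" is indeed true.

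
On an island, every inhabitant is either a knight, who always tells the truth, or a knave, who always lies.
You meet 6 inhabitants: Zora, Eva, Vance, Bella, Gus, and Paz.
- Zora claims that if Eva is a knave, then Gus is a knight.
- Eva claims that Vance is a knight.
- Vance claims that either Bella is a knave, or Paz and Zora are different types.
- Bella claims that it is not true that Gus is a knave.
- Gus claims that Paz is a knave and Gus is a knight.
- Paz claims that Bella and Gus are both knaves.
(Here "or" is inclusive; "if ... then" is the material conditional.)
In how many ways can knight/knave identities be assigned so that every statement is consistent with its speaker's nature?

2

Consistent assignments:
  Zora=knight, Eva=knight, Vance=knight, Bella=knight, Gus=knight, Paz=knave
  Zora=knight, Eva=knight, Vance=knight, Bella=knave, Gus=knave, Paz=knight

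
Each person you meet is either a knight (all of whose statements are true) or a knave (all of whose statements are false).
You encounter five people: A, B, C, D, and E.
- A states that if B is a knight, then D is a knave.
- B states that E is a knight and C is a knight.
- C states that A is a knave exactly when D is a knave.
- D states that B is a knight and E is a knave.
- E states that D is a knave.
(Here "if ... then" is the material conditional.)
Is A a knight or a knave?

A is a knight.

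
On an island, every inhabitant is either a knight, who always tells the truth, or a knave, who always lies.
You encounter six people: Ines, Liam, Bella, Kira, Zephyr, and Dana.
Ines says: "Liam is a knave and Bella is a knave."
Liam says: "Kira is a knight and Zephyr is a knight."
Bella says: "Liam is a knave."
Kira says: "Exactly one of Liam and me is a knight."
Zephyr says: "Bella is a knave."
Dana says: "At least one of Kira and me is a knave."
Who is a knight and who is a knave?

Knights: Bella and Dana. Knaves: Ines, Liam, Kira, and Zephyr.

Since Ines is a knave, "Liam is a knave and Bella is a knave" needs to be false, which holds.
Liam is a knave, and the claim "Kira is a knight and Zephyr is a knight" is indeed false.
Bella is a knight; "Liam is a knave" is True, as required.
Since Kira is a knave, "exactly one of Liam and me is a knight" needs to be false, which holds.
Zephyr (knave): "Bella is a knave" — false. ✓
Since Dana is a knight, "at least one of Kira and me is a knave" needs to be True, which holds.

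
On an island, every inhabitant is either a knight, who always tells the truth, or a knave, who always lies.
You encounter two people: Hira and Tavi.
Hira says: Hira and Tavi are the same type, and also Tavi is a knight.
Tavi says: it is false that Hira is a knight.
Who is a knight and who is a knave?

As a knave, Hira's statement "Hira and Tavi are the same type, and also Tavi is a knight" should be False; it is.
As a knight, Tavi's statement "it is false that Hira is a knight" should be true; it is.

Hira is a knave and Tavi is a knight.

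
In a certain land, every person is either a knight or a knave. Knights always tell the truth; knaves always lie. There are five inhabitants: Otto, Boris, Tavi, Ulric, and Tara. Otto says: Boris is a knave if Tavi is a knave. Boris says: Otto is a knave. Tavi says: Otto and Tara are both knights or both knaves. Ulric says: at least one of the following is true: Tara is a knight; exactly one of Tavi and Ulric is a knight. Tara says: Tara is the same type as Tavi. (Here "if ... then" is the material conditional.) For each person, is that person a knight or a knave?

As a knight, Otto's statement "Boris is a knave if Tavi is a knave" should be true; it is.
Boris (knave): "Otto is a knave" — False. ✓
Tavi is a knight, so "Otto and Tara are both knights or both knaves" must be true — and it is.
Since Ulric is a knight, "at least one of the following is true: Tara is a knight; exactly one of Tavi and Ulric is a knight" needs to be true, which holds.
Tara (knight): "Tara is the same type as Tavi" — true. ✓

Knights: Otto, Tavi, Ulric, and Tara. Knaves: Boris.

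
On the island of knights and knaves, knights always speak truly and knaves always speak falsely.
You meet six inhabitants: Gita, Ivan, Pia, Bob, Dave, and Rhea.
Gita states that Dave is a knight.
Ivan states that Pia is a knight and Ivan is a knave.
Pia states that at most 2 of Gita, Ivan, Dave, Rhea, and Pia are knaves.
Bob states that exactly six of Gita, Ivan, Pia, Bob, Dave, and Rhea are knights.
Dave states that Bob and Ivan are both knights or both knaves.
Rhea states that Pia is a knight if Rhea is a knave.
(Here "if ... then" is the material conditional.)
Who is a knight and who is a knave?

Gita is a knight, Ivan is a knave, Pia is a knave, Bob is a knave, Dave is a knight, and Rhea is a knave.

Gita is a knight, so "Dave is a knight" must be true — and it is.
Ivan (knave): "Pia is a knight and Ivan is a knave" — false. ✓
As a knave, Pia's statement "at most 2 of Gita, Ivan, Dave, Rhea, and Pia are knaves" should be false; it is.
As a knave, Bob's statement "exactly six of Gita, Ivan, Pia, Bob, Dave, and Rhea are knights" should be false; it is.
Dave (knight): "Bob and Ivan are both knights or both knaves" — true. ✓
Rhea is a knave; "Pia is a knight if Rhea is a knave" is false, as required.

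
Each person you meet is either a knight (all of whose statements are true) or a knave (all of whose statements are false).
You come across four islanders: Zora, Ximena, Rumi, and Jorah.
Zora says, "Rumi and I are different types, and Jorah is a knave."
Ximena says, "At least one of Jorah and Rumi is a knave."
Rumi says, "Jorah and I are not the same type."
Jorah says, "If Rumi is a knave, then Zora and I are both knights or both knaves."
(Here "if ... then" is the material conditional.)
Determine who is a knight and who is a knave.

Zora is a knight, Ximena is a knight, Rumi is a knave, and Jorah is a knave.

Zora is a knight; "Rumi and I are different types, and Jorah is a knave" is true, as required.
Ximena (knight): "at least one of Jorah and Rumi is a knave" — true. ✓
As a knave, Rumi's statement "Jorah and I are not the same type" should be False; it is.
Since Jorah is a knave, "if Rumi is a knave, then Zora and I are both knights or both knaves" needs to be False, which holds.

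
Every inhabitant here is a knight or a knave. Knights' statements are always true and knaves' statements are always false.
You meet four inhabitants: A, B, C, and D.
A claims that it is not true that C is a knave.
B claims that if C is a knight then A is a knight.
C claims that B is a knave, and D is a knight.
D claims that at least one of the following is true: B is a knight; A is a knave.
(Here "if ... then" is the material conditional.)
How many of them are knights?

2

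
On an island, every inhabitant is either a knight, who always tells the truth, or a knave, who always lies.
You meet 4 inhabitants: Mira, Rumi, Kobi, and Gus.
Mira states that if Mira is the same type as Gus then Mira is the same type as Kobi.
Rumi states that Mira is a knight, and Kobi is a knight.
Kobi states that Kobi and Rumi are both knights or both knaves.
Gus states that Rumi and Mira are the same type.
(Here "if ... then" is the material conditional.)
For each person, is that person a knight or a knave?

Mira is a knight, Rumi is a knight, Kobi is a knight, and Gus is a knight.

Mira is a knight, and the claim "if Mira is the same type as Gus then Mira is the same type as Kobi" is indeed True.
Since Rumi is a knight, "Mira is a knight, and Kobi is a knight" needs to be True, which holds.
Kobi is a knight; "Kobi and Rumi are both knights or both knaves" is True, as required.
Gus (knight): "Rumi and Mira are the same type" — True. ✓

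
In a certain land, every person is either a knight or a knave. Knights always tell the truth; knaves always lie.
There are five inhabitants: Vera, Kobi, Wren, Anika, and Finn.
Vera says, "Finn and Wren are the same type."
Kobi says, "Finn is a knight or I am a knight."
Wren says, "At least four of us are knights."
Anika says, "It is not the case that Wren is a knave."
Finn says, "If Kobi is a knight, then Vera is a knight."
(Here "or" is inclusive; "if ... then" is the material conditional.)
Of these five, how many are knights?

5

The unique consistent assignment is Vera=knight, Kobi=knight, Wren=knight, Anika=knight, Finn=knight.
That has 5 knights.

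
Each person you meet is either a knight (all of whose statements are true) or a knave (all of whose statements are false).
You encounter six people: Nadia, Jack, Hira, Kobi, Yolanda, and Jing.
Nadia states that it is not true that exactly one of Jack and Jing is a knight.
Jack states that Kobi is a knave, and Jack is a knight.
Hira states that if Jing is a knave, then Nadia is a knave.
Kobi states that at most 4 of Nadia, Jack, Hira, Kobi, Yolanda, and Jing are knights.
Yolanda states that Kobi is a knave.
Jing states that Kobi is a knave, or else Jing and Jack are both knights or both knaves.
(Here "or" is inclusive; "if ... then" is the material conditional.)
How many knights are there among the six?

5

The unique consistent assignment is Nadia=knight, Jack=knight, Hira=knight, Kobi=knave, Yolanda=knight, Jing=knight.
That has 5 knights.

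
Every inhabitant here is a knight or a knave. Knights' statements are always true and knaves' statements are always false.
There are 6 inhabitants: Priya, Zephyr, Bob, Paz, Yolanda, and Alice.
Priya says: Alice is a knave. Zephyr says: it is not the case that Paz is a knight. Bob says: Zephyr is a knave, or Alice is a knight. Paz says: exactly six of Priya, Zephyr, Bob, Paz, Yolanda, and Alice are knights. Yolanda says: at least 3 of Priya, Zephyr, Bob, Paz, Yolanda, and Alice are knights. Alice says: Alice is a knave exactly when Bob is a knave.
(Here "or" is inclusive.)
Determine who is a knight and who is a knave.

Priya (knave): "Alice is a knave" — false. ✓
Zephyr is a knight, and the claim "it is not the case that Paz is a knight" is indeed true.
As a knight, Bob's statement "Zephyr is a knave, or Alice is a knight" should be true; it is.
Paz is a knave, and the claim "exactly six of Priya, Zephyr, Bob, Paz, Yolanda, and Alice are knights" is indeed false.
Yolanda is a knight; "at least 3 of Priya, Zephyr, Bob, Paz, Yolanda, and Alice are knights" is true, as required.
As a knight, Alice's statement "Alice is a knave exactly when Bob is a knave" should be true; it is.

Priya is a knave, Zephyr is a knight, Bob is a knight, Paz is a knave, Yolanda is a knight, and Alice is a knight.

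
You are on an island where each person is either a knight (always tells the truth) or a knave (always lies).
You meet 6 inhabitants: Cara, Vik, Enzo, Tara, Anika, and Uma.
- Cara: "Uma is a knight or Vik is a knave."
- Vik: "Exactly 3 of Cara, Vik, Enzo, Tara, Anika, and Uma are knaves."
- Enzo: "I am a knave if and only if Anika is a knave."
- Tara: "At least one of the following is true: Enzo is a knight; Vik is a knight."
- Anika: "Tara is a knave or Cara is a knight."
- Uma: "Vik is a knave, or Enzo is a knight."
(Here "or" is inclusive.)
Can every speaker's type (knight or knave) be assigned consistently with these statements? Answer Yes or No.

One consistent assignment: Cara=knight, Vik=knave, Enzo=knight, Tara=knight, Anika=knight, Uma=knight.

Yes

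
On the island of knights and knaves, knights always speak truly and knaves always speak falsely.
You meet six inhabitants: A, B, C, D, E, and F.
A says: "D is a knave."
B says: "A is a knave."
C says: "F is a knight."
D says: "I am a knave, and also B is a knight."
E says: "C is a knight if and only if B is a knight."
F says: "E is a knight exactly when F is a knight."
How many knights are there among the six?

2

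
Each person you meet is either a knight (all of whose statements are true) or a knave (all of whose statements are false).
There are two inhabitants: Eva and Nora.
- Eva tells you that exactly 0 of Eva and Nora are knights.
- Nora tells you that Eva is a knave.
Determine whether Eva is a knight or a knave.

Eva is a knave.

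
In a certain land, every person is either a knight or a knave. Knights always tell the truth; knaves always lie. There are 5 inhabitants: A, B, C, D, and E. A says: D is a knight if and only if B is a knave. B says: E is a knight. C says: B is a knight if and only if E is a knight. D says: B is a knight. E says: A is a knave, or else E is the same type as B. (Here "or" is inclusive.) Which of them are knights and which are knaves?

Suppose A is a knight. Then A's statement "D is a knight if and only if B is a knave" would have to be true. Checking the 16 ways to assign the others, none is consistent with every speaker.
(For instance, with B=knight, C=knight, D=knight, E=knight, A's claim "D is a knight if and only if B is a knave" comes out false where it would need to be true.)
So A must be a knave, making "D is a knight if and only if B is a knave" false. Taking A=knave, B=knight, C=knight, D=knight, E=knight, each remaining statement checks out:
  B (knight): "E is a knight" — true. ✓
  C (knight): "B is a knight if and only if E is a knight" — true. ✓
  D (knight): "B is a knight" — true. ✓
  E (knight): "A is a knave, or else E is the same type as B" — true. ✓
This is the unique consistent assignment.

A is a knave, B is a knight, C is a knight, D is a knight, and E is a knight.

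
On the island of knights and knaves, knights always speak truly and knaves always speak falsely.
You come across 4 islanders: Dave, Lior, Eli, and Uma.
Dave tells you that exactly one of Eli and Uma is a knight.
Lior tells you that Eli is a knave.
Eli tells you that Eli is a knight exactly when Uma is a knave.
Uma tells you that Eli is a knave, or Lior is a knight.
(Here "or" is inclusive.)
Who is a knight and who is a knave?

Dave is a knight, so "exactly one of Eli and Uma is a knight" must be True — and it is.
As a knave, Lior's statement "Eli is a knave" should be False; it is.
Since Eli is a knight, "Eli is a knight exactly when Uma is a knave" needs to be True, which holds.
Uma is a knave; "Eli is a knave, or Lior is a knight" is False, as required.

Knights: Dave and Eli. Knaves: Lior and Uma.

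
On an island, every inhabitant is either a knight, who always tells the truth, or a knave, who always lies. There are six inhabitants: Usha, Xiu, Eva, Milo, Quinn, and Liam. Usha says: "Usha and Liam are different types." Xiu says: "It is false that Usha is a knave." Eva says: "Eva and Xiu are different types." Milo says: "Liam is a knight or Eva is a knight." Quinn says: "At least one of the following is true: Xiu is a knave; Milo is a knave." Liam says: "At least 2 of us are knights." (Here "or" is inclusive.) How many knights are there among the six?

The unique consistent assignment is Usha=knave, Xiu=knave, Eva=knave, Milo=knave, Quinn=knight, Liam=knave.
That has 1 knight.

1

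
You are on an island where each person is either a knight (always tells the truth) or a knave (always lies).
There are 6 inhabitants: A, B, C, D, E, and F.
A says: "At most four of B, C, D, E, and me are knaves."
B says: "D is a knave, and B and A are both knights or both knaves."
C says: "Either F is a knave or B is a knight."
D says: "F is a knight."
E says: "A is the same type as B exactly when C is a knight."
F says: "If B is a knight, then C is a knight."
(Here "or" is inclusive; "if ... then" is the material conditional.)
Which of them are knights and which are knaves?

Knights: A, D, E, and F. Knaves: B and C.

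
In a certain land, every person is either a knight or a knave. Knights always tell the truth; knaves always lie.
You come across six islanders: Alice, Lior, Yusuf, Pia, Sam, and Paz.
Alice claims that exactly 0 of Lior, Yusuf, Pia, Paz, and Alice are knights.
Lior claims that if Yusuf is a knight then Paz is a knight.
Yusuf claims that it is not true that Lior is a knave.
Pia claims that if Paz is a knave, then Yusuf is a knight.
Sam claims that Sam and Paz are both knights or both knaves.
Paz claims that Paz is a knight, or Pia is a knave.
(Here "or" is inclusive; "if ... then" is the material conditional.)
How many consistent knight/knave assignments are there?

2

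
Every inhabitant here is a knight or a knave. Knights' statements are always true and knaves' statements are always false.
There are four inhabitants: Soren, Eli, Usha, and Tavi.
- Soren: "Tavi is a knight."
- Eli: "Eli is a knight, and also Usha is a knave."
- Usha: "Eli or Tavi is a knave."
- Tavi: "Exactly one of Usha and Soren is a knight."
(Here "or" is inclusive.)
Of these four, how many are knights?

3

The unique consistent assignment is Soren=knight, Eli=knight, Usha=knave, Tavi=knight.
That has 3 knights.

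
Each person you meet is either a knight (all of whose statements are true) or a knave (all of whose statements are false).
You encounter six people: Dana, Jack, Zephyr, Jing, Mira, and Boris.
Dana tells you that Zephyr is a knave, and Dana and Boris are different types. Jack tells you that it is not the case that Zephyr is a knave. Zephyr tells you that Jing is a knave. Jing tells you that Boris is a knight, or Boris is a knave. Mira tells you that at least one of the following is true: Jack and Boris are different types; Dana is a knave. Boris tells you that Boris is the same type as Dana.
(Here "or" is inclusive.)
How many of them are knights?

2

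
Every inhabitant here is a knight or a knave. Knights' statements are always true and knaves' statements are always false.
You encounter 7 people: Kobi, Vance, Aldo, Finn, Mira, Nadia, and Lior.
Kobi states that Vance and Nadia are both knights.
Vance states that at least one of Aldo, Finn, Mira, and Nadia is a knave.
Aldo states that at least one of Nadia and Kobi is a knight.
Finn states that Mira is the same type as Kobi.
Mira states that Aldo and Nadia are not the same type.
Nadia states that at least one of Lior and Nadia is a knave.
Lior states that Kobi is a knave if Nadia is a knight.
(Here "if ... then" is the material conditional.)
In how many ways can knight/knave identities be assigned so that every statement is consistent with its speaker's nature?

1

Consistent assignments:
  Kobi=knight, Vance=knight, Aldo=knight, Finn=knave, Mira=knave, Nadia=knight, Lior=knave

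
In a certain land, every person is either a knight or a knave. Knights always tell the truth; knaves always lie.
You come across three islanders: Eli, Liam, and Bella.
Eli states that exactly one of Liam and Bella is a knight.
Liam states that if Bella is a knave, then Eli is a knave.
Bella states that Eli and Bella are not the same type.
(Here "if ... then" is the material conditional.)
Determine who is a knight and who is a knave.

Since Eli is a knave, "exactly one of Liam and Bella is a knight" needs to be false, which holds.
Liam (knight): "if Bella is a knave, then Eli is a knave" — true. ✓
Since Bella is a knight, "Eli and Bella are not the same type" needs to be true, which holds.

Knights: Liam and Bella. Knaves: Eli.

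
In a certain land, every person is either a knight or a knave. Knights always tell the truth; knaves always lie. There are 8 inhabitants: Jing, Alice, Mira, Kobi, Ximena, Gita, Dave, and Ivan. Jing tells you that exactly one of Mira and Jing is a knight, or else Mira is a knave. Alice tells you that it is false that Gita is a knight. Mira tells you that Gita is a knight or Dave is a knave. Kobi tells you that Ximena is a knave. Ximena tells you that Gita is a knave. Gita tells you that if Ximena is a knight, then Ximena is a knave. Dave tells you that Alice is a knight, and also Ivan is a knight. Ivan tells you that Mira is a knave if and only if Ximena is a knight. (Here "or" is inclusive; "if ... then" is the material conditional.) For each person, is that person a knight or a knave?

Knights: Jing, Alice, Ximena, Dave, and Ivan. Knaves: Mira, Kobi, and Gita.

Jing is a knight; "exactly one of Mira and Jing is a knight, or else Mira is a knave" is true, as required.
As a knight, Alice's statement "it is false that Gita is a knight" should be true; it is.
Mira is a knave, so "Gita is a knight or Dave is a knave" must be False — and it is.
Kobi is a knave, so "Ximena is a knave" must be False — and it is.
Ximena is a knight; "Gita is a knave" is true, as required.
Gita is a knave, so "if Ximena is a knight, then Ximena is a knave" must be False — and it is.
Since Dave is a knight, "Alice is a knight, and also Ivan is a knight" needs to be true, which holds.
Ivan is a knight, so "Mira is a knave if and only if Ximena is a knight" must be true — and it is.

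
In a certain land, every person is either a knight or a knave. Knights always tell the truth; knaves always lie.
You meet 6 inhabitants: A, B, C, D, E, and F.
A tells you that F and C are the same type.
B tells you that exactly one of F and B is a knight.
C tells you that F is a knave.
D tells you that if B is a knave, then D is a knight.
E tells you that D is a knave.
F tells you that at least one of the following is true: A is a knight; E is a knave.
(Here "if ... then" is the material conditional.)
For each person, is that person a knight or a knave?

A is a knave; "F and C are the same type" is False, as required.
B is a knave, and the claim "exactly one of F and B is a knight" is indeed False.
C is a knight; "F is a knave" is true, as required.
D is a knave; "if B is a knave, then D is a knight" is False, as required.
E is a knight, and the claim "D is a knave" is indeed true.
F (knave): "at least one of the following is true: A is a knight; E is a knave" — False. ✓

Knights: C and E. Knaves: A, B, D, and F.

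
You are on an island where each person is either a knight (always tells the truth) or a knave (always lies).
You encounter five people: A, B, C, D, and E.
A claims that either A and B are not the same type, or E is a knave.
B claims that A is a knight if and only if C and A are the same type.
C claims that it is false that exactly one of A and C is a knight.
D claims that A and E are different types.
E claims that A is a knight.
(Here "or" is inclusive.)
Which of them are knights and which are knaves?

A is a knight, and the claim "either A and B are not the same type, or E is a knave" is indeed true.
B (knave): "A is a knight if and only if C and A are the same type" — False. ✓
C is a knave, so "it is false that exactly one of A and C is a knight" must be False — and it is.
D is a knave, and the claim "A and E are different types" is indeed False.
E (knight): "A is a knight" — true. ✓

Knights: A and E. Knaves: B, C, and D.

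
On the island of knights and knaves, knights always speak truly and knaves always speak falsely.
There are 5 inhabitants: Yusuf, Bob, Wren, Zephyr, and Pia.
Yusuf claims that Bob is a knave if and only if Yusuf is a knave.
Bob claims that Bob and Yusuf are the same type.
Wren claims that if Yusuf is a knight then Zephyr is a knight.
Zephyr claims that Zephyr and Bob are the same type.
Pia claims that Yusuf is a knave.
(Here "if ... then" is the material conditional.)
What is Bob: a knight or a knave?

Bob is a knight.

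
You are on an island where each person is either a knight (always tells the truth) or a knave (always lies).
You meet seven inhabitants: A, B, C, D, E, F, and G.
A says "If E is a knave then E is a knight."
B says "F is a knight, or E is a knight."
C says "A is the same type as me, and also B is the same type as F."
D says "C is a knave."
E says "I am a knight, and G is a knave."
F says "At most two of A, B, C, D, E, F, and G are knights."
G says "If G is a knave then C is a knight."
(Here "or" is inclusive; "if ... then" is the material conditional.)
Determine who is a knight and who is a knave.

Knights: A, B, D, and E. Knaves: C, F, and G.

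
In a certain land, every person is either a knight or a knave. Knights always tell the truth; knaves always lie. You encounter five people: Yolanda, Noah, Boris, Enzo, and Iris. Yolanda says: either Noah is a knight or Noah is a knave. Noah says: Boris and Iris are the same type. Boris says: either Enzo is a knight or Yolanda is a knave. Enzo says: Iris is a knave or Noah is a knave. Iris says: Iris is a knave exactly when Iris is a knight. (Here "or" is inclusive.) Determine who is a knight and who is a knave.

Suppose Yolanda is a knave. Then Yolanda's statement "either Noah is a knight or Noah is a knave" would have to be false. Checking the 16 ways to assign the others, none is consistent with every speaker.
(For instance, with Noah=knave, Boris=knight, Enzo=knight, Iris=knave, Yolanda's claim "either Noah is a knight or Noah is a knave" comes out true where it would need to be false.)
So Yolanda must be a knight, making "either Noah is a knight or Noah is a knave" true. Taking Yolanda=knight, Noah=knave, Boris=knight, Enzo=knight, Iris=knave, each remaining statement checks out:
  Noah (knave): "Boris and Iris are the same type" — false. ✓
  Boris (knight): "either Enzo is a knight or Yolanda is a knave" — true. ✓
  Enzo (knight): "Iris is a knave or Noah is a knave" — true. ✓
  Iris (knave): "Iris is a knave exactly when Iris is a knight" — false. ✓
This is the unique consistent assignment.

Yolanda is a knight, Noah is a knave, Boris is a knight, Enzo is a knight, and Iris is a knave.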